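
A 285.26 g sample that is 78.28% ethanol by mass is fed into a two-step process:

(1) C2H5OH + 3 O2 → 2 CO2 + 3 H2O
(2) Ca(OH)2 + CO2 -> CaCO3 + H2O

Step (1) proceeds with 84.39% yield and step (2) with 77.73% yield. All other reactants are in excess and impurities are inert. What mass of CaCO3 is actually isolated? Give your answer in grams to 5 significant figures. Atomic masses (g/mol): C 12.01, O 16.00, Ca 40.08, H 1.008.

Pure C2H5OH = 285.26 × 0.7828 = 223.302 g.
M(C2H5OH) = 2(12.01) + 6(1.008) + 16.00 = 46.068 g/mol.
M(CaCO3) = 40.08 + 12.01 + 3(16.00) = 100.09 g/mol.
n(C2H5OH) = 223.302 / 46.068 = 4.84722 mol.
Step 1 (C2H5OH:CO2 = 1:2): theoretical n(CO2) = 9.69443 mol; at 84.39% yield, n(CO2) = 8.18113 mol.
Step 2 (CO2:CaCO3 = 1:1): theoretical n(CaCO3) = 8.18113 mol, so theoretical mass = 8.18113 × 100.09 = 818.849 g.
At 77.73% yield, actual mass of CaCO3 = 818.849 × 0.7773 = 636.492 g.

636.49 g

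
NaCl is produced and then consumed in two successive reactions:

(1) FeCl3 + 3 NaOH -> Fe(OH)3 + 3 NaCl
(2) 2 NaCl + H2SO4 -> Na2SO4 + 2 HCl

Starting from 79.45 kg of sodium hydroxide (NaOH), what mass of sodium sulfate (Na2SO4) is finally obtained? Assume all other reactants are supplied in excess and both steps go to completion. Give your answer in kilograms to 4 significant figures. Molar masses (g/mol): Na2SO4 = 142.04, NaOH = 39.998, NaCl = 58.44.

79.45 kg = 79450 g.
n(NaOH) = 79450 / 39.998 = 1986.3 mol.
Step 1 gives a 3:3 ratio of NaOH to NaCl, so n(NaCl) = 1986.3 mol.
In step 2 the NaCl:Na2SO4 ratio is 2:1, so n(Na2SO4) = 993.17 mol.
Mass of Na2SO4 = 993.17 × 142.04 = 141070 g = 141.1 kg.

141.1 kg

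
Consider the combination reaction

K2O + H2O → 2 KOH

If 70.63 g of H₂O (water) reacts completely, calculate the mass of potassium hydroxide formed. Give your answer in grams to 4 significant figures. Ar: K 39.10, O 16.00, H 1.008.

439.9 g

M(H2O) = 2(1.008) + 16.00 = 18.016 g/mol.
M(KOH) = 39.10 + 16.00 + 1.008 = 56.108 g/mol.
n(H2O) = 70.630 g / 18.016 g/mol = 3.9204 mol.
From the equation the H2O:KOH mole ratio is 1:2, so n(KOH) = 3.9204 × 2/1 = 7.8408 mol.
Mass of KOH = 7.8408 mol × 56.108 g/mol = 439.93 g.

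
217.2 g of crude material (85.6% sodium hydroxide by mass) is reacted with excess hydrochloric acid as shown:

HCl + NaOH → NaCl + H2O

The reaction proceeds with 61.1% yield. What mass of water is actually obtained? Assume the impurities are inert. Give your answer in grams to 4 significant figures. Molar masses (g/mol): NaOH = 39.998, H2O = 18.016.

51.17 g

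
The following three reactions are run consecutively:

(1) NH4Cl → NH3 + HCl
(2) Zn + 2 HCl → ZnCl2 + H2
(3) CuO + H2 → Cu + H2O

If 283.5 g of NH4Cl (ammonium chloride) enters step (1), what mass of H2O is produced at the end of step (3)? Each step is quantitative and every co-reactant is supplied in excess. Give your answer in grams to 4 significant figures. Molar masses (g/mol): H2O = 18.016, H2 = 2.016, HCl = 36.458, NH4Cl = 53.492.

47.74 g

n(NH4Cl) = 283.5 / 53.492 = 5.2999 mol.
Reaction (1): NH4Cl→HCl ratio 1:1 ⇒ n(HCl) = 5.2999 mol.
Reaction (2): HCl→H2 ratio 2:1 ⇒ n(H2) = 2.6499 mol.
Reaction (3): H2→H2O ratio 1:1 ⇒ n(H2O) = 2.6499 mol.
Mass of H2O = 2.6499 × 18.016 = 47.741 g.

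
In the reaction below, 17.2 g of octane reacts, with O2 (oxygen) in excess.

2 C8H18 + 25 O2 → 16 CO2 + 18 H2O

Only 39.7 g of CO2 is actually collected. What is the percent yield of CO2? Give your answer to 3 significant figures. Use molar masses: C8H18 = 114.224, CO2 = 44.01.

n(C8H18) = 17.20 g / 114.224 g/mol = 0.1506 mol.
From the equation the C8H18:CO2 mole ratio is 2:16, so n(CO2) = 0.1506 × 16/2 = 1.205 mol.
Mass of CO2 = 1.205 mol × 44.01 g/mol = 53.02 g.
This is the theoretical yield. Percent yield = 39.7 g / 53.02 g × 100% = 74.88%.

74.9 %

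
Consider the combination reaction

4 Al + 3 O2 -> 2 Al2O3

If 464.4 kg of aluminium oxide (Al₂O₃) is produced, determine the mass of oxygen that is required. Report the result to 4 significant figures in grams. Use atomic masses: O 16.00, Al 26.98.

218600 g

M(Al2O3) = 2(26.98) + 3(16.00) = 101.96 g/mol.
M(O2) = 2(16.00) = 32.00 g/mol.
Convert: 464.4 kg = 464400 g.
n(Al2O3) = 464400 g / 101.96 g/mol = 4554.7 mol.
From the equation the Al2O3:O2 mole ratio is 2:3, so n(O2) = 4554.7 × 3/2 = 6832.1 mol.
Mass of O2 = 6832.1 mol × 32.00 g/mol = 218630 g.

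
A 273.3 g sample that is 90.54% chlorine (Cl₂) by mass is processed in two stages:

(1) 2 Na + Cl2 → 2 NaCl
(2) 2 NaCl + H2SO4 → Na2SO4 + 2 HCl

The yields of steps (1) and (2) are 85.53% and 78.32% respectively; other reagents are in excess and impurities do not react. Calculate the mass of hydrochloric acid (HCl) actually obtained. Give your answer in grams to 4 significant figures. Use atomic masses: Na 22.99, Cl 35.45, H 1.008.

170.5 g

Pure Cl2 = 273.3 × 0.9054 = 247.45 g.
M(Cl2) = 2(35.45) = 70.90 g/mol.
M(HCl) = 1.008 + 35.45 = 36.458 g/mol.
n(Cl2) = 247.45 / 70.90 = 3.4901 mol.
Step 1 (Cl2:NaCl = 1:2): theoretical n(NaCl) = 6.9801 mol; at 85.53% yield, n(NaCl) = 5.9701 mol.
Step 2 (NaCl:HCl = 2:2): theoretical n(HCl) = 5.9701 mol, so theoretical mass = 5.9701 × 36.458 = 217.66 g.
At 78.32% yield, actual mass of HCl = 217.66 × 0.7832 = 170.47 g.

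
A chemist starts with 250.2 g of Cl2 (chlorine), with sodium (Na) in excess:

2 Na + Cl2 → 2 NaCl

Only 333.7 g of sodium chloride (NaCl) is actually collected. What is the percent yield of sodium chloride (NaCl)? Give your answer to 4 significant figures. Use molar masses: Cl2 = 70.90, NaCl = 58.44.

n(Cl2) = 250.20 g / 70.90 g/mol = 3.5289 mol.
From the equation the Cl2:NaCl mole ratio is 1:2, so n(NaCl) = 3.5289 × 2/1 = 7.0578 mol.
Mass of NaCl = 7.0578 mol × 58.44 g/mol = 412.46 g.
This is the theoretical yield. Percent yield = 333.7 g / 412.46 g × 100% = 80.905%.

80.90 %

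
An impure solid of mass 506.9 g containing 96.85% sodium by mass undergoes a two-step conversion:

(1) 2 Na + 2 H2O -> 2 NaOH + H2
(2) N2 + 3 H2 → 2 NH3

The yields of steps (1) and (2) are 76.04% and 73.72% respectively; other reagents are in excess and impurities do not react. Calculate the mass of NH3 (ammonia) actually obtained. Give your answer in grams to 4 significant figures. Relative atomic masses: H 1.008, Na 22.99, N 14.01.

67.97 g

Pure Na = 506.9 × 0.9685 = 490.93 g.
M(Na) = 22.99 g/mol.
M(NH3) = 14.01 + 3(1.008) = 17.034 g/mol.
n(Na) = 490.93 / 22.99 = 21.354 mol.
Step 1 (Na:H2 = 2:1): theoretical n(H2) = 10.677 mol; at 76.04% yield, n(H2) = 8.1189 mol.
Step 2 (H2:NH3 = 3:2): theoretical n(NH3) = 5.4126 mol, so theoretical mass = 5.4126 × 17.034 = 92.198 g.
At 73.72% yield, actual mass of NH3 = 92.198 × 0.7372 = 67.968 g.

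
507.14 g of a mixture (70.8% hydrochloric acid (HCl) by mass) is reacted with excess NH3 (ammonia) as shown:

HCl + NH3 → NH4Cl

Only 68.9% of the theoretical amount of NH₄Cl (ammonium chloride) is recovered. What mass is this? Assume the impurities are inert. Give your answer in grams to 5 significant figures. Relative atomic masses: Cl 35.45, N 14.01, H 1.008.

362.97 g

Pure HCl available = 507.14 g × 0.708 = 359.055 g.
M(HCl) = 1.008 + 35.45 = 36.458 g/mol.
M(NH4Cl) = 14.01 + 4(1.008) + 35.45 = 53.492 g/mol.
n(HCl) = 359.055 g / 36.458 g/mol = 9.84846 mol.
From the equation the HCl:NH4Cl mole ratio is 1:1, so n(NH4Cl) = 9.84846 × 1/1 = 9.84846 mol.
Mass of NH4Cl = 9.84846 mol × 53.492 g/mol = 526.814 g.
Actual mass collected = 526.814 g × 0.689 = 362.975 g.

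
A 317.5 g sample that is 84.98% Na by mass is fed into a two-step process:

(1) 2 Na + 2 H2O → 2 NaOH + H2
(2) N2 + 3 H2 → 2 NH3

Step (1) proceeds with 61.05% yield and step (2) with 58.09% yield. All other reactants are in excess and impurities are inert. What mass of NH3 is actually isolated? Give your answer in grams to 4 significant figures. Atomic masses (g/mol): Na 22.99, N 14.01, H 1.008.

Pure Na = 317.5 × 0.8498 = 269.81 g.
M(Na) = 22.99 g/mol.
M(NH3) = 14.01 + 3(1.008) = 17.034 g/mol.
n(Na) = 269.81 / 22.99 = 11.736 mol.
Step 1 (Na:H2 = 2:1): theoretical n(H2) = 5.8680 mol; at 61.05% yield, n(H2) = 3.5824 mol.
Step 2 (H2:NH3 = 3:2): theoretical n(NH3) = 2.3883 mol, so theoretical mass = 2.3883 × 17.034 = 40.682 g.
At 58.09% yield, actual mass of NH3 = 40.682 × 0.5809 = 23.632 g.

23.63 g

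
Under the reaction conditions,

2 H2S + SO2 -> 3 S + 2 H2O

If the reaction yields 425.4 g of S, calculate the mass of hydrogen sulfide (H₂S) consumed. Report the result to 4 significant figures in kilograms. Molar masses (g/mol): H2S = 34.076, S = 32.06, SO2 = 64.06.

n(S) = 425.40 g / 32.06 g/mol = 13.269 mol.
From the equation the S:H2S mole ratio is 3:2, so n(H2S) = 13.269 × 2/3 = 8.8459 mol.
Mass of H2S = 8.8459 mol × 34.076 g/mol = 301.43 g.
Converting to kg: 301.43 g = 0.3014 kg.

0.3014 kg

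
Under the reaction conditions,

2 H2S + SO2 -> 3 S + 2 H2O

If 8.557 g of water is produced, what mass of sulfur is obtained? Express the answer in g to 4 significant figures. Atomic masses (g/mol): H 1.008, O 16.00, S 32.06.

M(H2O) = 2(1.008) + 16.00 = 18.016 g/mol.
M(S) = 32.06 g/mol.
n(H2O) = 8.5570 g / 18.016 g/mol = 0.47497 mol.
From the equation the H2O:S mole ratio is 2:3, so n(S) = 0.47497 × 3/2 = 0.71245 mol.
Mass of S = 0.71245 mol × 32.06 g/mol = 22.841 g.

22.84 g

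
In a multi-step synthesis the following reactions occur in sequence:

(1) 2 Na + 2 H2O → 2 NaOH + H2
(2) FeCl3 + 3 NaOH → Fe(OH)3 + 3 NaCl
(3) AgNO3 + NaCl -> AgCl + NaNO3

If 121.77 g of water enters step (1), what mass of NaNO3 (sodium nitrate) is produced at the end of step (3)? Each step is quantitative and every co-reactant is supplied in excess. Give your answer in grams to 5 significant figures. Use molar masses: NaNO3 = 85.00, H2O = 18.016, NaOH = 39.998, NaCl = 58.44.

n(H2O) = 121.77 / 18.016 = 6.75899 mol.
Reaction (1): H2O→NaOH ratio 2:2 ⇒ n(NaOH) = 6.75899 mol.
Reaction (2): NaOH→NaCl ratio 3:3 ⇒ n(NaCl) = 6.75899 mol.
Reaction (3): NaCl→NaNO3 ratio 1:1 ⇒ n(NaNO3) = 6.75899 mol.
Mass of NaNO3 = 6.75899 × 85.00 = 574.514 g.

574.51 g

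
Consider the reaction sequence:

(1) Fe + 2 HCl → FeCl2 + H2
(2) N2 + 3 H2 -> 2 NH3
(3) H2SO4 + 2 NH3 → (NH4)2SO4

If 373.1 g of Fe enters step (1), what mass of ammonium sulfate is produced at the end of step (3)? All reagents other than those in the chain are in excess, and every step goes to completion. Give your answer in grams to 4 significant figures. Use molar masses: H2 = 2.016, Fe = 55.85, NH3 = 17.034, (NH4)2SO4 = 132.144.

294.3 g

n(Fe) = 373.1 / 55.85 = 6.6804 mol.
Reaction (1): Fe→H2 ratio 1:1 ⇒ n(H2) = 6.6804 mol.
Reaction (2): H2→NH3 ratio 3:2 ⇒ n(NH3) = 4.4536 mol.
Reaction (3): NH3→(NH4)2SO4 ratio 2:1 ⇒ n((NH4)2SO4) = 2.2268 mol.
Mass of (NH4)2SO4 = 2.2268 × 132.144 = 294.26 g.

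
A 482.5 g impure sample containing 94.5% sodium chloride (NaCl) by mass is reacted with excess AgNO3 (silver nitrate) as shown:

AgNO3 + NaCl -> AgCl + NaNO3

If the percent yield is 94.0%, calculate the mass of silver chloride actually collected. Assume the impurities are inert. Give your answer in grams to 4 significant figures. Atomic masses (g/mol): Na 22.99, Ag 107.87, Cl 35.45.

1051 g

Pure NaCl available = 482.5 g × 0.945 = 455.96 g.
M(NaCl) = 22.99 + 35.45 = 58.44 g/mol.
M(AgCl) = 107.87 + 35.45 = 143.32 g/mol.
n(NaCl) = 455.96 g / 58.44 g/mol = 7.8022 mol.
From the equation the NaCl:AgCl mole ratio is 1:1, so n(AgCl) = 7.8022 × 1/1 = 7.8022 mol.
Mass of AgCl = 7.8022 mol × 143.32 g/mol = 1118.2 g.
Actual mass collected = 1118.2 g × 0.940 = 1051.1 g.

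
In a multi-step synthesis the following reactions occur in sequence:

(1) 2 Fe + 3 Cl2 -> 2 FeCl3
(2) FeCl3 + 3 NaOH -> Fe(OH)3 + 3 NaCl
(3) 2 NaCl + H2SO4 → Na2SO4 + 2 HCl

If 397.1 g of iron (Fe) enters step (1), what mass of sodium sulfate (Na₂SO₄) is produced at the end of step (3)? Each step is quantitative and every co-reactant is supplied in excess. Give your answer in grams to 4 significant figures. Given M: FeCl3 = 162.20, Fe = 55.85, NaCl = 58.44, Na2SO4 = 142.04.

1515 g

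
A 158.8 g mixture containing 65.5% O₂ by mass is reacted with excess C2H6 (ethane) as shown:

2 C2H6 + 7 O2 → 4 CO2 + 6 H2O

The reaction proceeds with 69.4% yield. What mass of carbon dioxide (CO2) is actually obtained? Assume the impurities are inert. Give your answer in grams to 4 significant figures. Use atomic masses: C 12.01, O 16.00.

Pure O2 available = 158.8 g × 0.655 = 104.01 g.
M(O2) = 2(16.00) = 32.00 g/mol.
M(CO2) = 12.01 + 2(16.00) = 44.01 g/mol.
n(O2) = 104.01 g / 32.00 g/mol = 3.2504 mol.
From the equation the O2:CO2 mole ratio is 7:4, so n(CO2) = 3.2504 × 4/7 = 1.8574 mol.
Mass of CO2 = 1.8574 mol × 44.01 g/mol = 81.744 g.
Actual mass collected = 81.744 g × 0.694 = 56.730 g.

56.73 g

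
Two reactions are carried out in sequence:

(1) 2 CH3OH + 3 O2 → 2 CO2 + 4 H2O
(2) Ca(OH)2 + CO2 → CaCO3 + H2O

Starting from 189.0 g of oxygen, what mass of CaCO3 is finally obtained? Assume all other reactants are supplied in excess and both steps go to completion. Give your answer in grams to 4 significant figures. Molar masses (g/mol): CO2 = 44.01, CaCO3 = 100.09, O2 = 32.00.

394.1 g

n(O2) = 189.00 / 32.00 = 5.9062 mol.
Step 1 gives a 3:2 ratio of O2 to CO2, so n(CO2) = 3.9375 mol.
In step 2 the CO2:CaCO3 ratio is 1:1, so n(CaCO3) = 3.9375 mol.
Mass of CaCO3 = 3.9375 × 100.09 = 394.10 g.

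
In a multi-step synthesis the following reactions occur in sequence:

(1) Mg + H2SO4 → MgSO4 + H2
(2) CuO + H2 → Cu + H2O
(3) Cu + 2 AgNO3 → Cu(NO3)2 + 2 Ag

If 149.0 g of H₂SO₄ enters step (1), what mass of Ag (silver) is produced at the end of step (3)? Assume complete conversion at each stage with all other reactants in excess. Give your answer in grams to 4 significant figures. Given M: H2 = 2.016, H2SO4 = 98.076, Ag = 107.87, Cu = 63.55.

n(H2SO4) = 149.0 / 98.076 = 1.5192 mol.
Reaction (1): H2SO4→H2 ratio 1:1 ⇒ n(H2) = 1.5192 mol.
Reaction (2): H2→Cu ratio 1:1 ⇒ n(Cu) = 1.5192 mol.
Reaction (3): Cu→Ag ratio 1:2 ⇒ n(Ag) = 3.0385 mol.
Mass of Ag = 3.0385 × 107.87 = 327.76 g.

327.8 g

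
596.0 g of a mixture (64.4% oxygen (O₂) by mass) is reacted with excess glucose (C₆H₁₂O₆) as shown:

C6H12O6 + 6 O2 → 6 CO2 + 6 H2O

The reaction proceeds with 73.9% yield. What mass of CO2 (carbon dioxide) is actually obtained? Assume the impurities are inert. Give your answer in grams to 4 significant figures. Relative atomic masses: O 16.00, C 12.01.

Pure O2 available = 596.0 g × 0.644 = 383.82 g.
M(O2) = 2(16.00) = 32.00 g/mol.
M(CO2) = 12.01 + 2(16.00) = 44.01 g/mol.
n(O2) = 383.82 g / 32.00 g/mol = 11.995 mol.
From the equation the O2:CO2 mole ratio is 6:6, so n(CO2) = 11.995 × 6/6 = 11.995 mol.
Mass of CO2 = 11.995 mol × 44.01 g/mol = 527.88 g.
Actual mass collected = 527.88 g × 0.739 = 390.10 g.

390.1 g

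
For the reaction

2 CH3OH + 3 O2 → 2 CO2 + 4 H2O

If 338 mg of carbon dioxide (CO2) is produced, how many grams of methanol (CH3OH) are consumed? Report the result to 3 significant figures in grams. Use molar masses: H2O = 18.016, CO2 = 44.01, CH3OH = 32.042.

0.246 g

Convert: 338 mg = 0.3380 g.
n(CO2) = 0.3380 g / 44.01 g/mol = 0.007680 mol.
From the equation the CO2:CH3OH mole ratio is 2:2, so n(CH3OH) = 0.007680 × 2/2 = 0.007680 mol.
Mass of CH3OH = 0.007680 mol × 32.042 g/mol = 0.2461 g.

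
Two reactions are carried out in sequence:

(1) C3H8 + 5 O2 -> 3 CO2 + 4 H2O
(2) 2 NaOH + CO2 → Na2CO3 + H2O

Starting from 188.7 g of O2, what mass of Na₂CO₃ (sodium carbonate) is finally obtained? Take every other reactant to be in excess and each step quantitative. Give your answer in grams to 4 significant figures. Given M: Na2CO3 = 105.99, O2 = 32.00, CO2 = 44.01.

n(O2) = 188.70 / 32.00 = 5.8969 mol.
Step 1 gives a 5:3 ratio of O2 to CO2, so n(CO2) = 3.5381 mol.
In step 2 the CO2:Na2CO3 ratio is 1:1, so n(Na2CO3) = 3.5381 mol.
Mass of Na2CO3 = 3.5381 × 105.99 = 375.01 g.

375.0 g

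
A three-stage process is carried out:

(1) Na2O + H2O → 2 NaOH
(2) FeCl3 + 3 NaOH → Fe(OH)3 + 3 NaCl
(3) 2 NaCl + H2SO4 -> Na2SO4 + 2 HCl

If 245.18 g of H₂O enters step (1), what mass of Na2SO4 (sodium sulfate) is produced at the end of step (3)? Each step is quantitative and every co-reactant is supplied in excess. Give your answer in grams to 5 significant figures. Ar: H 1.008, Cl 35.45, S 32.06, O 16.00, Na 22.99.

M(H2O) = 2(1.008) + 16.00 = 18.016 g/mol.
M(Na2SO4) = 2(22.99) + 32.06 + 4(16.00) = 142.04 g/mol.
n(H2O) = 245.18 / 18.016 = 13.6090 mol.
Reaction (1): H2O→NaOH ratio 1:2 ⇒ n(NaOH) = 27.2180 mol.
Reaction (2): NaOH→NaCl ratio 3:3 ⇒ n(NaCl) = 27.2180 mol.
Reaction (3): NaCl→Na2SO4 ratio 2:1 ⇒ n(Na2SO4) = 13.6090 mol.
Mass of Na2SO4 = 13.6090 × 142.04 = 1933.02 g.

1933.0 g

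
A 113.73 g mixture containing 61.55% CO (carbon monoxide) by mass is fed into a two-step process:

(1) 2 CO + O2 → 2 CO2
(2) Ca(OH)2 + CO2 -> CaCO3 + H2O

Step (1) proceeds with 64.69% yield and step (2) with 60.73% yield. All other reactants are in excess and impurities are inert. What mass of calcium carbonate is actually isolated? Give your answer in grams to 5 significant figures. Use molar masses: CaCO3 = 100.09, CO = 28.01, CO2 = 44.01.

Pure CO = 113.73 × 0.6155 = 70.0008 g.
n(CO) = 70.0008 / 28.01 = 2.49914 mol.
Step 1 (CO:CO2 = 2:2): theoretical n(CO2) = 2.49914 mol; at 64.69% yield, n(CO2) = 1.61669 mol.
Step 2 (CO2:CaCO3 = 1:1): theoretical n(CaCO3) = 1.61669 mol, so theoretical mass = 1.61669 × 100.09 = 161.815 g.
At 60.73% yield, actual mass of CaCO3 = 161.815 × 0.6073 = 98.2700 g.

98.270 g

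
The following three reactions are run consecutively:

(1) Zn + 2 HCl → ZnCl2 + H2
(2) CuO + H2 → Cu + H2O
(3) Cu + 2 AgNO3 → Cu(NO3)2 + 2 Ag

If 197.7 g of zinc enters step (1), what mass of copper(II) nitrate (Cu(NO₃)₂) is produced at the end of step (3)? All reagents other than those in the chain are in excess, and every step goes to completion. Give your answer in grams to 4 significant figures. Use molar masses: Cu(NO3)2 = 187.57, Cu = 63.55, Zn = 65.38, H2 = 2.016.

567.2 g

n(Zn) = 197.7 / 65.38 = 3.0239 mol.
Reaction (1): Zn→H2 ratio 1:1 ⇒ n(H2) = 3.0239 mol.
Reaction (2): H2→Cu ratio 1:1 ⇒ n(Cu) = 3.0239 mol.
Reaction (3): Cu→Cu(NO3)2 ratio 1:1 ⇒ n(Cu(NO3)2) = 3.0239 mol.
Mass of Cu(NO3)2 = 3.0239 × 187.57 = 567.19 g.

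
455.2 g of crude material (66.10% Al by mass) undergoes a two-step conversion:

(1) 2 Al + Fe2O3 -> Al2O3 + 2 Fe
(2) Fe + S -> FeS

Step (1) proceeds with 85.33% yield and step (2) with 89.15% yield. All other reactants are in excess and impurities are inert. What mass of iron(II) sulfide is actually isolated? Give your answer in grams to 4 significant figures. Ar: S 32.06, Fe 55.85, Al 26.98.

Pure Al = 455.2 × 0.6610 = 300.89 g.
M(Al) = 26.98 g/mol.
M(FeS) = 55.85 + 32.06 = 87.91 g/mol.
n(Al) = 300.89 / 26.98 = 11.152 mol.
Step 1 (Al:Fe = 2:2): theoretical n(Fe) = 11.152 mol; at 85.33% yield, n(Fe) = 9.5162 mol.
Step 2 (Fe:FeS = 1:1): theoretical n(FeS) = 9.5162 mol, so theoretical mass = 9.5162 × 87.91 = 836.57 g.
At 89.15% yield, actual mass of FeS = 836.57 × 0.8915 = 745.80 g.

745.8 g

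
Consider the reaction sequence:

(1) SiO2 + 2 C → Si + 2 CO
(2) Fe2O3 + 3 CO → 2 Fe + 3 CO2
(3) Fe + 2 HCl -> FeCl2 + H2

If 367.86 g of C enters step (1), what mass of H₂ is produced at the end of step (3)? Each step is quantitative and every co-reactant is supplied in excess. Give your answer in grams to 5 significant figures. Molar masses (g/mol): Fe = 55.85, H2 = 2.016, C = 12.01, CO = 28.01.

n(C) = 367.86 / 12.01 = 30.6295 mol.
Reaction (1): C→CO ratio 2:2 ⇒ n(CO) = 30.6295 mol.
Reaction (2): CO→Fe ratio 3:2 ⇒ n(Fe) = 20.4197 mol.
Reaction (3): Fe→H2 ratio 1:1 ⇒ n(H2) = 20.4197 mol.
Mass of H2 = 20.4197 × 2.016 = 41.1660 g.

41.166 g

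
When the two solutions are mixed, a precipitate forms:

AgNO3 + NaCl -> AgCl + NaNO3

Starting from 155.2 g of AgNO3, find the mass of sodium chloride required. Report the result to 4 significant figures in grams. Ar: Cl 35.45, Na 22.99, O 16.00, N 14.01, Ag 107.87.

53.39 g

M(AgNO3) = 107.87 + 14.01 + 3(16.00) = 169.88 g/mol.
M(NaCl) = 22.99 + 35.45 = 58.44 g/mol.
n(AgNO3) = 155.20 g / 169.88 g/mol = 0.91359 mol.
From the equation the AgNO3:NaCl mole ratio is 1:1, so n(NaCl) = 0.91359 × 1/1 = 0.91359 mol.
Mass of NaCl = 0.91359 mol × 58.44 g/mol = 53.390 g.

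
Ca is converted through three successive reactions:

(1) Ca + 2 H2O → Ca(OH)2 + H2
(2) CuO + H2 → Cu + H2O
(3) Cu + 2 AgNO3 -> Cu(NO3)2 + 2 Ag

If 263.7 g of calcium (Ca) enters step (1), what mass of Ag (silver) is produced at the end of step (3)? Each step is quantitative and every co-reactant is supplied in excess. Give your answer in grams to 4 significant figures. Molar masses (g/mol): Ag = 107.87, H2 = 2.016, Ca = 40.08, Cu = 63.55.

1419 g

n(Ca) = 263.7 / 40.08 = 6.5793 mol.
Reaction (1): Ca→H2 ratio 1:1 ⇒ n(H2) = 6.5793 mol.
Reaction (2): H2→Cu ratio 1:1 ⇒ n(Cu) = 6.5793 mol.
Reaction (3): Cu→Ag ratio 1:2 ⇒ n(Ag) = 13.159 mol.
Mass of Ag = 13.159 × 107.87 = 1419.4 g.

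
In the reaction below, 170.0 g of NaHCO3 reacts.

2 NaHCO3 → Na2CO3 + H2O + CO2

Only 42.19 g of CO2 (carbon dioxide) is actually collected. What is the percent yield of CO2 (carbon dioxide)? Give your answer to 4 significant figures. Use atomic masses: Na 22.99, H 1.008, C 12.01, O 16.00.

M(NaHCO3) = 22.99 + 1.008 + 12.01 + 3(16.00) = 84.008 g/mol.
M(CO2) = 12.01 + 2(16.00) = 44.01 g/mol.
n(NaHCO3) = 170.00 g / 84.008 g/mol = 2.0236 mol.
From the equation the NaHCO3:CO2 mole ratio is 2:1, so n(CO2) = 2.0236 × 1/2 = 1.0118 mol.
Mass of CO2 = 1.0118 mol × 44.01 g/mol = 44.530 g.
This is the theoretical yield. Percent yield = 42.19 g / 44.530 g × 100% = 94.746%.

94.75 %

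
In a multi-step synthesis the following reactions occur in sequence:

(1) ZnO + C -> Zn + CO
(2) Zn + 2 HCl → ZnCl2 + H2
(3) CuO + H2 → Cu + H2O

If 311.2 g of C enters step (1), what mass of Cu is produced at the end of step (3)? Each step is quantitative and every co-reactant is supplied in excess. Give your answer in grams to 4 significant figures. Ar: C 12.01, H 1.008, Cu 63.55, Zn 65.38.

1647 g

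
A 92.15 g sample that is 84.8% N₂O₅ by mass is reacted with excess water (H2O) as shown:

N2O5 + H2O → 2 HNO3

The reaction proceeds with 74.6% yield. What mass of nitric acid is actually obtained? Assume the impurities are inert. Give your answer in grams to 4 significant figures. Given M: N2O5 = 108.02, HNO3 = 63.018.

Pure N2O5 available = 92.15 g × 0.848 = 78.143 g.
n(N2O5) = 78.143 g / 108.02 g/mol = 0.72341 mol.
From the equation the N2O5:HNO3 mole ratio is 1:2, so n(HNO3) = 0.72341 × 2/1 = 1.4468 mol.
Mass of HNO3 = 1.4468 mol × 63.018 g/mol = 91.176 g.
Actual mass collected = 91.176 g × 0.746 = 68.017 g.

68.02 g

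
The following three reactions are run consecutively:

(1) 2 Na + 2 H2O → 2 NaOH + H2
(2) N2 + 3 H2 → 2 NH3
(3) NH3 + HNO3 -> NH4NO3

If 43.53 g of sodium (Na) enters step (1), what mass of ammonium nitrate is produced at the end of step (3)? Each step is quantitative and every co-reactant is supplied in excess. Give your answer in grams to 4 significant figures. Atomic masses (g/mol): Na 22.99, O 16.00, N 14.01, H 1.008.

50.52 g

M(Na) = 22.99 g/mol.
M(NH4NO3) = 2(14.01) + 4(1.008) + 3(16.00) = 80.052 g/mol.
n(Na) = 43.53 / 22.99 = 1.8934 mol.
Reaction (1): Na→H2 ratio 2:1 ⇒ n(H2) = 0.94672 mol.
Reaction (2): H2→NH3 ratio 3:2 ⇒ n(NH3) = 0.63114 mol.
Reaction (3): NH3→NH4NO3 ratio 1:1 ⇒ n(NH4NO3) = 0.63114 mol.
Mass of NH4NO3 = 0.63114 × 80.052 = 50.524 g.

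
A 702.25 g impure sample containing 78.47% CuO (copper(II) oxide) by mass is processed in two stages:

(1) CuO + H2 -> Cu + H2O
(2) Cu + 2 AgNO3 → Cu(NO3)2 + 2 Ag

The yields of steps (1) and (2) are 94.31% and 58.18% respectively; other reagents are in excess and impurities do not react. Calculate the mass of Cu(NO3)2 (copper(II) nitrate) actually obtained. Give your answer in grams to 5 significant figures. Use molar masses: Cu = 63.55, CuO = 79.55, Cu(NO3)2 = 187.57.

Pure CuO = 702.25 × 0.7847 = 551.056 g.
n(CuO) = 551.056 / 79.55 = 6.92716 mol.
Step 1 (CuO:Cu = 1:1): theoretical n(Cu) = 6.92716 mol; at 94.31% yield, n(Cu) = 6.53300 mol.
Step 2 (Cu:Cu(NO3)2 = 1:1): theoretical n(Cu(NO3)2) = 6.53300 mol, so theoretical mass = 6.53300 × 187.57 = 1225.40 g.
At 58.18% yield, actual mass of Cu(NO3)2 = 1225.40 × 0.5818 = 712.935 g.

712.94 g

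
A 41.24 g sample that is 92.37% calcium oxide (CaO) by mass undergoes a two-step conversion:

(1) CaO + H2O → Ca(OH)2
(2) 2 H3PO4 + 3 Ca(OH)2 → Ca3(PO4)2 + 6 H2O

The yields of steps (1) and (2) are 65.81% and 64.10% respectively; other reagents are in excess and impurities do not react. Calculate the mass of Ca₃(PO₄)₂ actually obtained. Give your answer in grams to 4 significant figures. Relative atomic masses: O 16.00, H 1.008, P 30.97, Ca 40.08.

Pure CaO = 41.24 × 0.9237 = 38.093 g.
M(CaO) = 40.08 + 16.00 = 56.08 g/mol.
M(Ca3(PO4)2) = 3(40.08) + 2(30.97) + 8(16.00) = 310.18 g/mol.
n(CaO) = 38.093 / 56.08 = 0.67927 mol.
Step 1 (CaO:Ca(OH)2 = 1:1): theoretical n(Ca(OH)2) = 0.67927 mol; at 65.81% yield, n(Ca(OH)2) = 0.44703 mol.
Step 2 (Ca(OH)2:Ca3(PO4)2 = 3:1): theoretical n(Ca3(PO4)2) = 0.14901 mol, so theoretical mass = 0.14901 × 310.18 = 46.220 g.
At 64.10% yield, actual mass of Ca3(PO4)2 = 46.220 × 0.6410 = 29.627 g.

29.63 g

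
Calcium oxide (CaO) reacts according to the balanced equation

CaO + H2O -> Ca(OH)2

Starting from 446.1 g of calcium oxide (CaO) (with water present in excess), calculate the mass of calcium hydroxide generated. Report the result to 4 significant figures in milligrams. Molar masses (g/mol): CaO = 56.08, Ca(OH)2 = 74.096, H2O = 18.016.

n(CaO) = 446.10 g / 56.08 g/mol = 7.9547 mol.
From the equation the CaO:Ca(OH)2 mole ratio is 1:1, so n(Ca(OH)2) = 7.9547 × 1/1 = 7.9547 mol.
Mass of Ca(OH)2 = 7.9547 mol × 74.096 g/mol = 589.41 g.
Converting to mg: 589.41 g = 589400 mg.

589400 mg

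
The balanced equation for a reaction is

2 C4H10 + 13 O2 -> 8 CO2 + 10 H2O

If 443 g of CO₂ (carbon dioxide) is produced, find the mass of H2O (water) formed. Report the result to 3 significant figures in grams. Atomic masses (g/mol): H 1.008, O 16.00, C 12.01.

227 g

M(CO2) = 12.01 + 2(16.00) = 44.01 g/mol.
M(H2O) = 2(1.008) + 16.00 = 18.016 g/mol.
n(CO2) = 443.0 g / 44.01 g/mol = 10.07 mol.
From the equation the CO2:H2O mole ratio is 8:10, so n(H2O) = 10.07 × 10/8 = 12.58 mol.
Mass of H2O = 12.58 mol × 18.016 g/mol = 226.7 g.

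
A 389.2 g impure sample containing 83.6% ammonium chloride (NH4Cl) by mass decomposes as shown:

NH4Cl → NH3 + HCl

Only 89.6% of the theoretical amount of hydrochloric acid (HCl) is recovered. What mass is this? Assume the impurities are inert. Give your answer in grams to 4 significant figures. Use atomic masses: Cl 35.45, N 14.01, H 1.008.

Pure NH4Cl available = 389.2 g × 0.836 = 325.37 g.
M(NH4Cl) = 14.01 + 4(1.008) + 35.45 = 53.492 g/mol.
M(HCl) = 1.008 + 35.45 = 36.458 g/mol.
n(NH4Cl) = 325.37 g / 53.492 g/mol = 6.0826 mol.
From the equation the NH4Cl:HCl mole ratio is 1:1, so n(HCl) = 6.0826 × 1/1 = 6.0826 mol.
Mass of HCl = 6.0826 mol × 36.458 g/mol = 221.76 g.
Actual mass collected = 221.76 g × 0.896 = 198.70 g.

198.7 g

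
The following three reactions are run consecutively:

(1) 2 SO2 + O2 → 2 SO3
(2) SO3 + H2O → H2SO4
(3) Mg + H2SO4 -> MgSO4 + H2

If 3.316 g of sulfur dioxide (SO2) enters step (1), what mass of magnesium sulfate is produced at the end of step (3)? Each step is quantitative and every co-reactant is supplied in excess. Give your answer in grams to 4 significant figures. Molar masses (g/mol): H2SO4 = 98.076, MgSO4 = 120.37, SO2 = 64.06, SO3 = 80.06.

6.231 g

n(SO2) = 3.316 / 64.06 = 0.051764 mol.
Reaction (1): SO2→SO3 ratio 2:2 ⇒ n(SO3) = 0.051764 mol.
Reaction (2): SO3→H2SO4 ratio 1:1 ⇒ n(H2SO4) = 0.051764 mol.
Reaction (3): H2SO4→MgSO4 ratio 1:1 ⇒ n(MgSO4) = 0.051764 mol.
Mass of MgSO4 = 0.051764 × 120.37 = 6.2308 g.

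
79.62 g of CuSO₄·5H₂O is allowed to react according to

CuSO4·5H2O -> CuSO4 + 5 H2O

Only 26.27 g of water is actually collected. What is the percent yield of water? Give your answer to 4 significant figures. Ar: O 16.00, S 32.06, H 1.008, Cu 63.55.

M(CuSO4·5H2O) = 63.55 + 32.06 + 9(16.00) + 10(1.008) = 249.69 g/mol.
M(H2O) = 2(1.008) + 16.00 = 18.016 g/mol.
n(CuSO4·5H2O) = 79.620 g / 249.69 g/mol = 0.31888 mol.
From the equation the CuSO4·5H2O:H2O mole ratio is 1:5, so n(H2O) = 0.31888 × 5/1 = 1.5944 mol.
Mass of H2O = 1.5944 mol × 18.016 g/mol = 28.724 g.
This is the theoretical yield. Percent yield = 26.27 g / 28.724 g × 100% = 91.456%.

91.46 %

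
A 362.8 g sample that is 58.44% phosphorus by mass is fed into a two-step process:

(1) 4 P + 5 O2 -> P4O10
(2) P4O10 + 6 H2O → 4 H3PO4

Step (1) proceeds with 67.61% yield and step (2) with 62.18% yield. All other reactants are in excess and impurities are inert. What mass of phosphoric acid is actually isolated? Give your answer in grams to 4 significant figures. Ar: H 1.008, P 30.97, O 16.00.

282.0 g

Pure P = 362.8 × 0.5844 = 212.02 g.
M(P) = 30.97 g/mol.
M(H3PO4) = 3(1.008) + 30.97 + 4(16.00) = 97.994 g/mol.
n(P) = 212.02 / 30.97 = 6.8460 mol.
Step 1 (P:P4O10 = 4:1): theoretical n(P4O10) = 1.7115 mol; at 67.61% yield, n(P4O10) = 1.1571 mol.
Step 2 (P4O10:H3PO4 = 1:4): theoretical n(H3PO4) = 4.6286 mol, so theoretical mass = 4.6286 × 97.994 = 453.57 g.
At 62.18% yield, actual mass of H3PO4 = 453.57 × 0.6218 = 282.03 g.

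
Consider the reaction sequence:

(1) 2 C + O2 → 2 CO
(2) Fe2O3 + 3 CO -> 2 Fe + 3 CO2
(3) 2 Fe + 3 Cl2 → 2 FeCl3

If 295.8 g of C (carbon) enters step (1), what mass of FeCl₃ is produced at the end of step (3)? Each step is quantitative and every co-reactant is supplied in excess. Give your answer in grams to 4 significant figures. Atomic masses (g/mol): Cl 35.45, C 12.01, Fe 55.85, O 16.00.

2663 g

M(C) = 12.01 g/mol.
M(FeCl3) = 55.85 + 3(35.45) = 162.20 g/mol.
n(C) = 295.8 / 12.01 = 24.629 mol.
Reaction (1): C→CO ratio 2:2 ⇒ n(CO) = 24.629 mol.
Reaction (2): CO→Fe ratio 3:2 ⇒ n(Fe) = 16.420 mol.
Reaction (3): Fe→FeCl3 ratio 2:2 ⇒ n(FeCl3) = 16.420 mol.
Mass of FeCl3 = 16.420 × 162.20 = 2663.3 g.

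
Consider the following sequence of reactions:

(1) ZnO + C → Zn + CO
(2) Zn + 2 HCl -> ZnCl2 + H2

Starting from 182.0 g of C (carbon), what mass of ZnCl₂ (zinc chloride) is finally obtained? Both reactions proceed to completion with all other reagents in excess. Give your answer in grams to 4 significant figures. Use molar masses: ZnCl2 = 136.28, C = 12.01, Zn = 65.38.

2065 g

n(C) = 182.00 / 12.01 = 15.154 mol.
Step 1 gives a 1:1 ratio of C to Zn, so n(Zn) = 15.154 mol.
In step 2 the Zn:ZnCl2 ratio is 1:1, so n(ZnCl2) = 15.154 mol.
Mass of ZnCl2 = 15.154 × 136.28 = 2065.2 g.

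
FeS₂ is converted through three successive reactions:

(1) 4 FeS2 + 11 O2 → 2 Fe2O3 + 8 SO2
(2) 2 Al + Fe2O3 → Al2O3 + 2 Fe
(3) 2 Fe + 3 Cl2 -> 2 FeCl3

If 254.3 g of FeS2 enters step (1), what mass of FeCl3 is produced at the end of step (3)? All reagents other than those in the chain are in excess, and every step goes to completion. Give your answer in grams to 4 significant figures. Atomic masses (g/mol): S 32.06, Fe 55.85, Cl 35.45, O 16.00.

M(FeS2) = 55.85 + 2(32.06) = 119.97 g/mol.
M(FeCl3) = 55.85 + 3(35.45) = 162.20 g/mol.
n(FeS2) = 254.3 / 119.97 = 2.1197 mol.
Reaction (1): FeS2→Fe2O3 ratio 4:2 ⇒ n(Fe2O3) = 1.0598 mol.
Reaction (2): Fe2O3→Fe ratio 1:2 ⇒ n(Fe) = 2.1197 mol.
Reaction (3): Fe→FeCl3 ratio 2:2 ⇒ n(FeCl3) = 2.1197 mol.
Mass of FeCl3 = 2.1197 × 162.20 = 343.81 g.

343.8 g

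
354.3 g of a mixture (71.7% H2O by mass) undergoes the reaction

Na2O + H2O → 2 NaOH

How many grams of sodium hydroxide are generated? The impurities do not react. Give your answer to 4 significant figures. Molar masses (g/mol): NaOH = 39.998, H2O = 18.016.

Mass of pure H2O = 354.3 g × 0.717 = 254.03 g.
n(H2O) = 254.03 g / 18.016 g/mol = 14.100 mol.
From the equation the H2O:NaOH mole ratio is 1:2, so n(NaOH) = 14.100 × 2/1 = 28.201 mol.
Mass of NaOH = 28.201 mol × 39.998 g/mol = 1128.0 g.

1128 g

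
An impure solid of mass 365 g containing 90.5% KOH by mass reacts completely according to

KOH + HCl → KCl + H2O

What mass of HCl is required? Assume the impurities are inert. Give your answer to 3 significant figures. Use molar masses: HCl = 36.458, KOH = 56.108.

Mass of pure KOH = 365 g × 0.905 = 330.3 g.
n(KOH) = 330.3 g / 56.108 g/mol = 5.887 mol.
From the equation the KOH:HCl mole ratio is 1:1, so n(HCl) = 5.887 × 1/1 = 5.887 mol.
Mass of HCl = 5.887 mol × 36.458 g/mol = 214.6 g.

215 g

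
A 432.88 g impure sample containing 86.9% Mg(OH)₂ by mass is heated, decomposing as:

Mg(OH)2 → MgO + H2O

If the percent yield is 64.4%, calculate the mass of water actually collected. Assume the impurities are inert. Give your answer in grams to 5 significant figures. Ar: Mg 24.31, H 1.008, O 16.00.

74.829 g

Pure Mg(OH)2 available = 432.88 g × 0.869 = 376.173 g.
M(Mg(OH)2) = 24.31 + 2(16.00) + 2(1.008) = 58.326 g/mol.
M(H2O) = 2(1.008) + 16.00 = 18.016 g/mol.
n(Mg(OH)2) = 376.173 g / 58.326 g/mol = 6.44949 mol.
From the equation the Mg(OH)2:H2O mole ratio is 1:1, so n(H2O) = 6.44949 × 1/1 = 6.44949 mol.
Mass of H2O = 6.44949 mol × 18.016 g/mol = 116.194 g.
Actual mass collected = 116.194 g × 0.644 = 74.8289 g.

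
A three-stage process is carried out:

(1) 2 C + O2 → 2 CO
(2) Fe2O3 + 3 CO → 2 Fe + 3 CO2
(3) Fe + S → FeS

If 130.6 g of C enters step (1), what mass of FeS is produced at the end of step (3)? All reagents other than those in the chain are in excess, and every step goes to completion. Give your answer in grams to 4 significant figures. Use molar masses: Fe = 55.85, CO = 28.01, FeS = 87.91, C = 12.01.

n(C) = 130.6 / 12.01 = 10.874 mol.
Reaction (1): C→CO ratio 2:2 ⇒ n(CO) = 10.874 mol.
Reaction (2): CO→Fe ratio 3:2 ⇒ n(Fe) = 7.2495 mol.
Reaction (3): Fe→FeS ratio 1:1 ⇒ n(FeS) = 7.2495 mol.
Mass of FeS = 7.2495 × 87.91 = 637.30 g.

637.3 g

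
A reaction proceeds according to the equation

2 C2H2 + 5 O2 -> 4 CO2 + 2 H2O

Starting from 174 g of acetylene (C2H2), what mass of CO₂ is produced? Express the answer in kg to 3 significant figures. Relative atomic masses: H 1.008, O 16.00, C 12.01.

M(C2H2) = 2(12.01) + 2(1.008) = 26.036 g/mol.
M(CO2) = 12.01 + 2(16.00) = 44.01 g/mol.
n(C2H2) = 174.0 g / 26.036 g/mol = 6.683 mol.
From the equation the C2H2:CO2 mole ratio is 2:4, so n(CO2) = 6.683 × 4/2 = 13.37 mol.
Mass of CO2 = 13.37 mol × 44.01 g/mol = 588.2 g.
Converting to kg: 588.2 g = 0.588 kg.

0.588 kg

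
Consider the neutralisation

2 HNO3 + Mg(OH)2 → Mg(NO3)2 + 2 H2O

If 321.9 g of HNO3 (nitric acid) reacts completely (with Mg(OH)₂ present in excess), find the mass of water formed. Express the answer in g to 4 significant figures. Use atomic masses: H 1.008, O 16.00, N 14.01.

92.03 g

M(HNO3) = 1.008 + 14.01 + 3(16.00) = 63.018 g/mol.
M(H2O) = 2(1.008) + 16.00 = 18.016 g/mol.
n(HNO3) = 321.90 g / 63.018 g/mol = 5.1081 mol.
From the equation the HNO3:H2O mole ratio is 2:2, so n(H2O) = 5.1081 × 2/2 = 5.1081 mol.
Mass of H2O = 5.1081 mol × 18.016 g/mol = 92.027 g.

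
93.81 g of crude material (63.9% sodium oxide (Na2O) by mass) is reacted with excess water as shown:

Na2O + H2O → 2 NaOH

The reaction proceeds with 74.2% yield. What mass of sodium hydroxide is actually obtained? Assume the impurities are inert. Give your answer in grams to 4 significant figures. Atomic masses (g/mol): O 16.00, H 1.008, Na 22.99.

57.41 g

Pure Na2O available = 93.81 g × 0.639 = 59.945 g.
M(Na2O) = 2(22.99) + 16.00 = 61.98 g/mol.
M(NaOH) = 22.99 + 16.00 + 1.008 = 39.998 g/mol.
n(Na2O) = 59.945 g / 61.98 g/mol = 0.96716 mol.
From the equation the Na2O:NaOH mole ratio is 1:2, so n(NaOH) = 0.96716 × 2/1 = 1.9343 mol.
Mass of NaOH = 1.9343 mol × 39.998 g/mol = 77.369 g.
Actual mass collected = 77.369 g × 0.742 = 57.408 g.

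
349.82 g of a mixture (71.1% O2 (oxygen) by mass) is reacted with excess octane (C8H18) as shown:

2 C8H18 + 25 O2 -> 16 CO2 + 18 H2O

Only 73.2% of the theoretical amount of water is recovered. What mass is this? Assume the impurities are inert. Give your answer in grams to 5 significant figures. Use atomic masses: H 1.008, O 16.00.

Pure O2 available = 349.82 g × 0.711 = 248.722 g.
M(O2) = 2(16.00) = 32.00 g/mol.
M(H2O) = 2(1.008) + 16.00 = 18.016 g/mol.
n(O2) = 248.722 g / 32.00 g/mol = 7.77256 mol.
From the equation the O2:H2O mole ratio is 25:18, so n(H2O) = 7.77256 × 18/25 = 5.59625 mol.
Mass of H2O = 5.59625 mol × 18.016 g/mol = 100.822 g.
Actual mass collected = 100.822 g × 0.732 = 73.8017 g.

73.802 g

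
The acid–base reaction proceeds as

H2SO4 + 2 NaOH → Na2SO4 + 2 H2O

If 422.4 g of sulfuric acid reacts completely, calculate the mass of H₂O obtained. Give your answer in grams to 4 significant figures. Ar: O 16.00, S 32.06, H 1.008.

M(H2SO4) = 2(1.008) + 32.06 + 4(16.00) = 98.076 g/mol.
M(H2O) = 2(1.008) + 16.00 = 18.016 g/mol.
n(H2SO4) = 422.40 g / 98.076 g/mol = 4.3069 mol.
From the equation the H2SO4:H2O mole ratio is 1:2, so n(H2O) = 4.3069 × 2/1 = 8.6137 mol.
Mass of H2O = 8.6137 mol × 18.016 g/mol = 155.18 g.

155.2 g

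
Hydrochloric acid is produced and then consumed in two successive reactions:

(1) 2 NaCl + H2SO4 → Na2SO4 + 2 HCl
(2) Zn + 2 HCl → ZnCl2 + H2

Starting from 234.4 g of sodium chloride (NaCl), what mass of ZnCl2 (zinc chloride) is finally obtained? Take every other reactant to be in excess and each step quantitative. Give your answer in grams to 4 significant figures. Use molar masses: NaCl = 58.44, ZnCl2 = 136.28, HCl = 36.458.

273.3 g

n(NaCl) = 234.40 / 58.44 = 4.0110 mol.
Step 1 gives a 2:2 ratio of NaCl to HCl, so n(HCl) = 4.0110 mol.
In step 2 the HCl:ZnCl2 ratio is 2:1, so n(ZnCl2) = 2.0055 mol.
Mass of ZnCl2 = 2.0055 × 136.28 = 273.31 g.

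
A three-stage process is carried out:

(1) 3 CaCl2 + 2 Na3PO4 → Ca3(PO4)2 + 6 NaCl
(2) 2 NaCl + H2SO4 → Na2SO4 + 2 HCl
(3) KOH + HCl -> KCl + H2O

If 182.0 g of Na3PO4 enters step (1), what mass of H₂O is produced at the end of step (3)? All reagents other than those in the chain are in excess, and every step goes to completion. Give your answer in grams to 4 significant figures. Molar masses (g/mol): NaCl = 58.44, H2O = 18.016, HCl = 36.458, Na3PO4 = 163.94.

n(Na3PO4) = 182.0 / 163.94 = 1.1102 mol.
Reaction (1): Na3PO4→NaCl ratio 2:6 ⇒ n(NaCl) = 3.3305 mol.
Reaction (2): NaCl→HCl ratio 2:2 ⇒ n(HCl) = 3.3305 mol.
Reaction (3): HCl→H2O ratio 1:1 ⇒ n(H2O) = 3.3305 mol.
Mass of H2O = 3.3305 × 18.016 = 60.002 g.

60.00 g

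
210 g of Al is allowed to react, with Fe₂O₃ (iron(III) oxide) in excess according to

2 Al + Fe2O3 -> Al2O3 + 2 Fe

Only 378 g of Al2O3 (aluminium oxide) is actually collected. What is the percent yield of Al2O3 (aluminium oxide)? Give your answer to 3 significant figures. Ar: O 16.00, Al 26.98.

95.3 %

M(Al) = 26.98 g/mol.
M(Al2O3) = 2(26.98) + 3(16.00) = 101.96 g/mol.
n(Al) = 210.0 g / 26.98 g/mol = 7.784 mol.
From the equation the Al:Al2O3 mole ratio is 2:1, so n(Al2O3) = 7.784 × 1/2 = 3.892 mol.
Mass of Al2O3 = 3.892 mol × 101.96 g/mol = 396.8 g.
This is the theoretical yield. Percent yield = 378 g / 396.8 g × 100% = 95.26%.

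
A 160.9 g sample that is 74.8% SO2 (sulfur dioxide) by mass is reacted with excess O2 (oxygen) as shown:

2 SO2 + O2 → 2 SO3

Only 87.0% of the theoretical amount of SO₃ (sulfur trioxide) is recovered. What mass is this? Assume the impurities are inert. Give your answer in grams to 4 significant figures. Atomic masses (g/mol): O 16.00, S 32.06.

Pure SO2 available = 160.9 g × 0.748 = 120.35 g.
M(SO2) = 32.06 + 2(16.00) = 64.06 g/mol.
M(SO3) = 32.06 + 3(16.00) = 80.06 g/mol.
n(SO2) = 120.35 g / 64.06 g/mol = 1.8788 mol.
From the equation the SO2:SO3 mole ratio is 2:2, so n(SO3) = 1.8788 × 2/2 = 1.8788 mol.
Mass of SO3 = 1.8788 mol × 80.06 g/mol = 150.41 g.
Actual mass collected = 150.41 g × 0.870 = 130.86 g.

130.9 g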